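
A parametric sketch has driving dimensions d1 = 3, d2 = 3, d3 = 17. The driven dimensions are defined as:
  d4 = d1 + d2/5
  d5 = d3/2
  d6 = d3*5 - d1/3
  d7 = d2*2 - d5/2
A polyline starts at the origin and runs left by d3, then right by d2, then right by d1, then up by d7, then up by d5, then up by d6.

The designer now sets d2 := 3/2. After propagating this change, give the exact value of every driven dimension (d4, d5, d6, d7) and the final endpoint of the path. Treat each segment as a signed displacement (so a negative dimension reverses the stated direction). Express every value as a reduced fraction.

Apply edit: d2 := 3/2
  d4 = d1 + d2/5 = 33/10
  d5 = d3/2 = 17/2
  d6 = d3*5 - d1/3 = 84
  d7 = d2*2 - d5/2 = -5/4
Walk from origin (0, 0):
  seg 1: left by d3 = 17 → (-17, 0)
  seg 2: right by d2 = 3/2 → (-31/2, 0)
  seg 3: right by d1 = 3 → (-25/2, 0)
  seg 4: up by d7 = -5/4 → (-25/2, -5/4)
  seg 5: up by d5 = 17/2 → (-25/2, 29/4)
  seg 6: up by d6 = 84 → (-25/2, 365/4)

d4 = 33/10
d5 = 17/2
d6 = 84
d7 = -5/4
endpoint = (-25/2, 365/4)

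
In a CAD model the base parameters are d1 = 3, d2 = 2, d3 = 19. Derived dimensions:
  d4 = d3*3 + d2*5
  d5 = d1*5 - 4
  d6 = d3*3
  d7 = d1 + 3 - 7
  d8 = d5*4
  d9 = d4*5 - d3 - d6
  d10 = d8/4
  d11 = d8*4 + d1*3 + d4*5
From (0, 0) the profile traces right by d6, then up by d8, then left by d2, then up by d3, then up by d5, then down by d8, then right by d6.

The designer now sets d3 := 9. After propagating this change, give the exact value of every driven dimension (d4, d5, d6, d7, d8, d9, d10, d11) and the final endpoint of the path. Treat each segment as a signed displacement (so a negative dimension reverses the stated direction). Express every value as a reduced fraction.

d4 = 37
d5 = 11
d6 = 27
d7 = -1
d8 = 44
d9 = 149
d10 = 11
d11 = 370
endpoint = (52, 20)

Apply edit: d3 := 9
  d4 = d3*3 + d2*5 = 37
  d5 = d1*5 - 4 = 11
  d6 = d3*3 = 27
  d7 = d1 + 3 - 7 = -1
  d8 = d5*4 = 44
  d9 = d4*5 - d3 - d6 = 149
  d10 = d8/4 = 11
  d11 = d8*4 + d1*3 + d4*5 = 370
Walk from origin (0, 0):
  seg 1: right by d6 = 27 → (27, 0)
  seg 2: up by d8 = 44 → (27, 44)
  seg 3: left by d2 = 2 → (25, 44)
  seg 4: up by d3 = 9 → (25, 53)
  seg 5: up by d5 = 11 → (25, 64)
  seg 6: down by d8 = 44 → (25, 20)
  seg 7: right by d6 = 27 → (52, 20)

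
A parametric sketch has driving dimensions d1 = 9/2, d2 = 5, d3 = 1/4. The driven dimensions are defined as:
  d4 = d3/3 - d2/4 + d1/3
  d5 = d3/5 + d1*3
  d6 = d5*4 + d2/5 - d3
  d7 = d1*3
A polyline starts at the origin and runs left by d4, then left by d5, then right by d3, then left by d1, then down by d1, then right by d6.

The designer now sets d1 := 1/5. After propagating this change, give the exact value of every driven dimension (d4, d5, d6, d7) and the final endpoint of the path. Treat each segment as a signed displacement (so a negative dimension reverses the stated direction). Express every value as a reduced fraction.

d4 = -11/10
d5 = 13/20
d6 = 67/20
d7 = 3/5
endpoint = (77/20, -1/5)

Apply edit: d1 := 1/5
  d4 = d3/3 - d2/4 + d1/3 = -11/10
  d5 = d3/5 + d1*3 = 13/20
  d6 = d5*4 + d2/5 - d3 = 67/20
  d7 = d1*3 = 3/5
Walk from origin (0, 0):
  seg 1: left by d4 = -11/10 → (11/10, 0)
  seg 2: left by d5 = 13/20 → (9/20, 0)
  seg 3: right by d3 = 1/4 → (7/10, 0)
  seg 4: left by d1 = 1/5 → (1/2, 0)
  seg 5: down by d1 = 1/5 → (1/2, -1/5)
  seg 6: right by d6 = 67/20 → (77/20, -1/5)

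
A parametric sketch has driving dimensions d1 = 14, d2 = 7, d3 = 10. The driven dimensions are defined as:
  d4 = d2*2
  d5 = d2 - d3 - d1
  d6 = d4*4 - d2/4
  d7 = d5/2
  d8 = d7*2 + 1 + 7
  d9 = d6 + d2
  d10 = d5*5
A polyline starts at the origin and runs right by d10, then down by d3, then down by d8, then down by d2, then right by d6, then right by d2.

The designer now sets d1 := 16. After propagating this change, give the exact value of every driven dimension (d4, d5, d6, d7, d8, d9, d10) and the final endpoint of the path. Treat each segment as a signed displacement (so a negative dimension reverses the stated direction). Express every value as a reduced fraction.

d4 = 14
d5 = -19
d6 = 217/4
d7 = -19/2
d8 = -11
d9 = 245/4
d10 = -95
endpoint = (-135/4, -6)

Apply edit: d1 := 16
  d4 = d2*2 = 14
  d5 = d2 - d3 - d1 = -19
  d6 = d4*4 - d2/4 = 217/4
  d7 = d5/2 = -19/2
  d8 = d7*2 + 1 + 7 = -11
  d9 = d6 + d2 = 245/4
  d10 = d5*5 = -95
Walk from origin (0, 0):
  seg 1: right by d10 = -95 → (-95, 0)
  seg 2: down by d3 = 10 → (-95, -10)
  seg 3: down by d8 = -11 → (-95, 1)
  seg 4: down by d2 = 7 → (-95, -6)
  seg 5: right by d6 = 217/4 → (-163/4, -6)
  seg 6: right by d2 = 7 → (-135/4, -6)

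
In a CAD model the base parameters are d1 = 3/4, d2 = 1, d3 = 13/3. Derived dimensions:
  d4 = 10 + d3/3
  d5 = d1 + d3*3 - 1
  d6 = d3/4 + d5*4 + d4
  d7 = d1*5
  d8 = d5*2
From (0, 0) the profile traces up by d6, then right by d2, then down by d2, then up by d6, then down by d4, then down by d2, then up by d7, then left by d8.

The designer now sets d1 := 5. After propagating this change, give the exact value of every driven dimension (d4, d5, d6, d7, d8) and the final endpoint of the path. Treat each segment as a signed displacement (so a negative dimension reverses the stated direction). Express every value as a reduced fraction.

Apply edit: d1 := 5
  d4 = 10 + d3/3 = 103/9
  d5 = d1 + d3*3 - 1 = 17
  d6 = d3/4 + d5*4 + d4 = 2899/36
  d7 = d1*5 = 25
  d8 = d5*2 = 34
Walk from origin (0, 0):
  seg 1: up by d6 = 2899/36 → (0, 2899/36)
  seg 2: right by d2 = 1 → (1, 2899/36)
  seg 3: down by d2 = 1 → (1, 2863/36)
  seg 4: up by d6 = 2899/36 → (1, 2881/18)
  seg 5: down by d4 = 103/9 → (1, 2675/18)
  seg 6: down by d2 = 1 → (1, 2657/18)
  seg 7: up by d7 = 25 → (1, 3107/18)
  seg 8: left by d8 = 34 → (-33, 3107/18)

d4 = 103/9
d5 = 17
d6 = 2899/36
d7 = 25
d8 = 34
endpoint = (-33, 3107/18)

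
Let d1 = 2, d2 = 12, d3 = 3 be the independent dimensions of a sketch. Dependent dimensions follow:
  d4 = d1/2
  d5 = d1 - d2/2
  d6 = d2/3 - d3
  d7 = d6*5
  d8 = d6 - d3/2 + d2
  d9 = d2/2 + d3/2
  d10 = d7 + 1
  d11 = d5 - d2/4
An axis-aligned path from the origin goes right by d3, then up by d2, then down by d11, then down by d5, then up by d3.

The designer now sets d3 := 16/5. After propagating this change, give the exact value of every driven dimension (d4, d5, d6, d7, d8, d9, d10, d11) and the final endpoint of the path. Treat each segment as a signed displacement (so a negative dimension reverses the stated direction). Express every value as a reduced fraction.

Apply edit: d3 := 16/5
  d4 = d1/2 = 1
  d5 = d1 - d2/2 = -4
  d6 = d2/3 - d3 = 4/5
  d7 = d6*5 = 4
  d8 = d6 - d3/2 + d2 = 56/5
  d9 = d2/2 + d3/2 = 38/5
  d10 = d7 + 1 = 5
  d11 = d5 - d2/4 = -7
Walk from origin (0, 0):
  seg 1: right by d3 = 16/5 → (16/5, 0)
  seg 2: up by d2 = 12 → (16/5, 12)
  seg 3: down by d11 = -7 → (16/5, 19)
  seg 4: down by d5 = -4 → (16/5, 23)
  seg 5: up by d3 = 16/5 → (16/5, 131/5)

d4 = 1
d5 = -4
d6 = 4/5
d7 = 4
d8 = 56/5
d9 = 38/5
d10 = 5
d11 = -7
endpoint = (16/5, 131/5)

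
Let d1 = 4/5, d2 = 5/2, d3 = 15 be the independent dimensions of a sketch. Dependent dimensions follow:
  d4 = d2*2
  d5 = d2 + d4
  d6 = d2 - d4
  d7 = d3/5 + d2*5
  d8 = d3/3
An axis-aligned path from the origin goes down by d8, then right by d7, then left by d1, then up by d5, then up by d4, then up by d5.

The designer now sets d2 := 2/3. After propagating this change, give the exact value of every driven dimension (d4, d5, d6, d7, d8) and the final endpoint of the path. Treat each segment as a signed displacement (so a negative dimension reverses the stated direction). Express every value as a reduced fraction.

d4 = 4/3
d5 = 2
d6 = -2/3
d7 = 19/3
d8 = 5
endpoint = (83/15, 1/3)

Apply edit: d2 := 2/3
  d4 = d2*2 = 4/3
  d5 = d2 + d4 = 2
  d6 = d2 - d4 = -2/3
  d7 = d3/5 + d2*5 = 19/3
  d8 = d3/3 = 5
Walk from origin (0, 0):
  seg 1: down by d8 = 5 → (0, -5)
  seg 2: right by d7 = 19/3 → (19/3, -5)
  seg 3: left by d1 = 4/5 → (83/15, -5)
  seg 4: up by d5 = 2 → (83/15, -3)
  seg 5: up by d4 = 4/3 → (83/15, -5/3)
  seg 6: up by d5 = 2 → (83/15, 1/3)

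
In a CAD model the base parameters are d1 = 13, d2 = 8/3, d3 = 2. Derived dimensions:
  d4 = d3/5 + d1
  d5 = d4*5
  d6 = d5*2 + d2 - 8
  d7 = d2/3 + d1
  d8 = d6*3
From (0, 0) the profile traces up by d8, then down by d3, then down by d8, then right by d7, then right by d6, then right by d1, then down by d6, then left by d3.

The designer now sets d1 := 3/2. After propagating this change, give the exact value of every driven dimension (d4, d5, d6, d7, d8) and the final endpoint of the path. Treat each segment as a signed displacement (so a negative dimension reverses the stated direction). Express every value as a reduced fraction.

d4 = 19/10
d5 = 19/2
d6 = 41/3
d7 = 43/18
d8 = 41
endpoint = (140/9, -47/3)

Apply edit: d1 := 3/2
  d4 = d3/5 + d1 = 19/10
  d5 = d4*5 = 19/2
  d6 = d5*2 + d2 - 8 = 41/3
  d7 = d2/3 + d1 = 43/18
  d8 = d6*3 = 41
Walk from origin (0, 0):
  seg 1: up by d8 = 41 → (0, 41)
  seg 2: down by d3 = 2 → (0, 39)
  seg 3: down by d8 = 41 → (0, -2)
  seg 4: right by d7 = 43/18 → (43/18, -2)
  seg 5: right by d6 = 41/3 → (289/18, -2)
  seg 6: right by d1 = 3/2 → (158/9, -2)
  seg 7: down by d6 = 41/3 → (158/9, -47/3)
  seg 8: left by d3 = 2 → (140/9, -47/3)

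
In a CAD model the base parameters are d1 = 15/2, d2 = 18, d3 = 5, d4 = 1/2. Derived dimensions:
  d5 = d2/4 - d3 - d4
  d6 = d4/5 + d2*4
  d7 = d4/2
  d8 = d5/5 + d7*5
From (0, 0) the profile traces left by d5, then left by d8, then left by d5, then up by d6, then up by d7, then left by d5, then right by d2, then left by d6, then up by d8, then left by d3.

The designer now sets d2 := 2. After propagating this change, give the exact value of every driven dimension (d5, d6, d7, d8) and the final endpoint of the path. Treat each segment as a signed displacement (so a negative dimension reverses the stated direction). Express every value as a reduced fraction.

Apply edit: d2 := 2
  d5 = d2/4 - d3 - d4 = -5
  d6 = d4/5 + d2*4 = 81/10
  d7 = d4/2 = 1/4
  d8 = d5/5 + d7*5 = 1/4
Walk from origin (0, 0):
  seg 1: left by d5 = -5 → (5, 0)
  seg 2: left by d8 = 1/4 → (19/4, 0)
  seg 3: left by d5 = -5 → (39/4, 0)
  seg 4: up by d6 = 81/10 → (39/4, 81/10)
  seg 5: up by d7 = 1/4 → (39/4, 167/20)
  seg 6: left by d5 = -5 → (59/4, 167/20)
  seg 7: right by d2 = 2 → (67/4, 167/20)
  seg 8: left by d6 = 81/10 → (173/20, 167/20)
  seg 9: up by d8 = 1/4 → (173/20, 43/5)
  seg 10: left by d3 = 5 → (73/20, 43/5)

d5 = -5
d6 = 81/10
d7 = 1/4
d8 = 1/4
endpoint = (73/20, 43/5)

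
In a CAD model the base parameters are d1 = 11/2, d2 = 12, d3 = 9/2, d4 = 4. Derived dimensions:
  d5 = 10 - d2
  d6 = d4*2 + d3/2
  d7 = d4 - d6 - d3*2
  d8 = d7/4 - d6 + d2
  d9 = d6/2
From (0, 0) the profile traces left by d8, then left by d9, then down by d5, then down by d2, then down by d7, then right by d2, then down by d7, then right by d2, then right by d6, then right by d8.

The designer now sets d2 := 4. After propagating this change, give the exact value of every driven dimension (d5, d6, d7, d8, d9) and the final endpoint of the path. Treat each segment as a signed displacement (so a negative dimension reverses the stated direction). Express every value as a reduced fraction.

d5 = 6
d6 = 41/4
d7 = -61/4
d8 = -161/16
d9 = 41/8
endpoint = (105/8, 41/2)

Apply edit: d2 := 4
  d5 = 10 - d2 = 6
  d6 = d4*2 + d3/2 = 41/4
  d7 = d4 - d6 - d3*2 = -61/4
  d8 = d7/4 - d6 + d2 = -161/16
  d9 = d6/2 = 41/8
Walk from origin (0, 0):
  seg 1: left by d8 = -161/16 → (161/16, 0)
  seg 2: left by d9 = 41/8 → (79/16, 0)
  seg 3: down by d5 = 6 → (79/16, -6)
  seg 4: down by d2 = 4 → (79/16, -10)
  seg 5: down by d7 = -61/4 → (79/16, 21/4)
  seg 6: right by d2 = 4 → (143/16, 21/4)
  seg 7: down by d7 = -61/4 → (143/16, 41/2)
  seg 8: right by d2 = 4 → (207/16, 41/2)
  seg 9: right by d6 = 41/4 → (371/16, 41/2)
  seg 10: right by d8 = -161/16 → (105/8, 41/2)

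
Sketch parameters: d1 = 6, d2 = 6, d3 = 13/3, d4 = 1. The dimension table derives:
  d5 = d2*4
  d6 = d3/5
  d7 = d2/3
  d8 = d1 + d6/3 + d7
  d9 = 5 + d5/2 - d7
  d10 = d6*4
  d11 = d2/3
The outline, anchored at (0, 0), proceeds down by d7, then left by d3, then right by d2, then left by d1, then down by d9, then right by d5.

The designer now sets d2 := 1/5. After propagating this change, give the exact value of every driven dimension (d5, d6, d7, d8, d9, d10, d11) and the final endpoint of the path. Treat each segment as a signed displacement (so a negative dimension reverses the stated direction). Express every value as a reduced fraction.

Apply edit: d2 := 1/5
  d5 = d2*4 = 4/5
  d6 = d3/5 = 13/15
  d7 = d2/3 = 1/15
  d8 = d1 + d6/3 + d7 = 286/45
  d9 = 5 + d5/2 - d7 = 16/3
  d10 = d6*4 = 52/15
  d11 = d2/3 = 1/15
Walk from origin (0, 0):
  seg 1: down by d7 = 1/15 → (0, -1/15)
  seg 2: left by d3 = 13/3 → (-13/3, -1/15)
  seg 3: right by d2 = 1/5 → (-62/15, -1/15)
  seg 4: left by d1 = 6 → (-152/15, -1/15)
  seg 5: down by d9 = 16/3 → (-152/15, -27/5)
  seg 6: right by d5 = 4/5 → (-28/3, -27/5)

d5 = 4/5
d6 = 13/15
d7 = 1/15
d8 = 286/45
d9 = 16/3
d10 = 52/15
d11 = 1/15
endpoint = (-28/3, -27/5)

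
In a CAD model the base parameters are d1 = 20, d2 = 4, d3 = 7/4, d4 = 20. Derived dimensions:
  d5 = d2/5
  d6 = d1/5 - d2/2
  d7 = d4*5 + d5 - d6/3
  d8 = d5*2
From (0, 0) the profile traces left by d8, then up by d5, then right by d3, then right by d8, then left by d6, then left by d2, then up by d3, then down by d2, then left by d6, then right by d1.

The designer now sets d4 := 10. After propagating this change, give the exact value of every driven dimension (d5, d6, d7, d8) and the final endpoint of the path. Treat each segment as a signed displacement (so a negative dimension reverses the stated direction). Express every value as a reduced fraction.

Apply edit: d4 := 10
  d5 = d2/5 = 4/5
  d6 = d1/5 - d2/2 = 2
  d7 = d4*5 + d5 - d6/3 = 752/15
  d8 = d5*2 = 8/5
Walk from origin (0, 0):
  seg 1: left by d8 = 8/5 → (-8/5, 0)
  seg 2: up by d5 = 4/5 → (-8/5, 4/5)
  seg 3: right by d3 = 7/4 → (3/20, 4/5)
  seg 4: right by d8 = 8/5 → (7/4, 4/5)
  seg 5: left by d6 = 2 → (-1/4, 4/5)
  seg 6: left by d2 = 4 → (-17/4, 4/5)
  seg 7: up by d3 = 7/4 → (-17/4, 51/20)
  seg 8: down by d2 = 4 → (-17/4, -29/20)
  seg 9: left by d6 = 2 → (-25/4, -29/20)
  seg 10: right by d1 = 20 → (55/4, -29/20)

d5 = 4/5
d6 = 2
d7 = 752/15
d8 = 8/5
endpoint = (55/4, -29/20)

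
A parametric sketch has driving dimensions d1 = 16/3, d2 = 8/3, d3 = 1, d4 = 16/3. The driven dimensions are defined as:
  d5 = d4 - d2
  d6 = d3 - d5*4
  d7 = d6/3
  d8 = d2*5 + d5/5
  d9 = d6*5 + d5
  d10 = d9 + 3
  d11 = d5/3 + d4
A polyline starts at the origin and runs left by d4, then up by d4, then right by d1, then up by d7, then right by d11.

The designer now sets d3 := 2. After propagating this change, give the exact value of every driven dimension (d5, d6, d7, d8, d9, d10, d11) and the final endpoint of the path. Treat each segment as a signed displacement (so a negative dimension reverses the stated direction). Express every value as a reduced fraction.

Apply edit: d3 := 2
  d5 = d4 - d2 = 8/3
  d6 = d3 - d5*4 = -26/3
  d7 = d6/3 = -26/9
  d8 = d2*5 + d5/5 = 208/15
  d9 = d6*5 + d5 = -122/3
  d10 = d9 + 3 = -113/3
  d11 = d5/3 + d4 = 56/9
Walk from origin (0, 0):
  seg 1: left by d4 = 16/3 → (-16/3, 0)
  seg 2: up by d4 = 16/3 → (-16/3, 16/3)
  seg 3: right by d1 = 16/3 → (0, 16/3)
  seg 4: up by d7 = -26/9 → (0, 22/9)
  seg 5: right by d11 = 56/9 → (56/9, 22/9)

d5 = 8/3
d6 = -26/3
d7 = -26/9
d8 = 208/15
d9 = -122/3
d10 = -113/3
d11 = 56/9
endpoint = (56/9, 22/9)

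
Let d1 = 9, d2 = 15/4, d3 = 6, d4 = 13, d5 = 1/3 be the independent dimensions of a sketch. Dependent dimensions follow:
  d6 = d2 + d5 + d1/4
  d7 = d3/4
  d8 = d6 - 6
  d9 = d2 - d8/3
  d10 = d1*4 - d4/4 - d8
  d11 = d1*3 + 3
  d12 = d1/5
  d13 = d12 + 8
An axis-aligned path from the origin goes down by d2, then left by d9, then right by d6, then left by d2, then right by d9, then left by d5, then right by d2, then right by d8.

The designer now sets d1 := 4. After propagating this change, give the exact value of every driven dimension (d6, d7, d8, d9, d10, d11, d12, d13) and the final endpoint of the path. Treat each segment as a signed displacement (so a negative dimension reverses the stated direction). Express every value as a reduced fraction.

Apply edit: d1 := 4
  d6 = d2 + d5 + d1/4 = 61/12
  d7 = d3/4 = 3/2
  d8 = d6 - 6 = -11/12
  d9 = d2 - d8/3 = 73/18
  d10 = d1*4 - d4/4 - d8 = 41/3
  d11 = d1*3 + 3 = 15
  d12 = d1/5 = 4/5
  d13 = d12 + 8 = 44/5
Walk from origin (0, 0):
  seg 1: down by d2 = 15/4 → (0, -15/4)
  seg 2: left by d9 = 73/18 → (-73/18, -15/4)
  seg 3: right by d6 = 61/12 → (37/36, -15/4)
  seg 4: left by d2 = 15/4 → (-49/18, -15/4)
  seg 5: right by d9 = 73/18 → (4/3, -15/4)
  seg 6: left by d5 = 1/3 → (1, -15/4)
  seg 7: right by d2 = 15/4 → (19/4, -15/4)
  seg 8: right by d8 = -11/12 → (23/6, -15/4)

d6 = 61/12
d7 = 3/2
d8 = -11/12
d9 = 73/18
d10 = 41/3
d11 = 15
d12 = 4/5
d13 = 44/5
endpoint = (23/6, -15/4)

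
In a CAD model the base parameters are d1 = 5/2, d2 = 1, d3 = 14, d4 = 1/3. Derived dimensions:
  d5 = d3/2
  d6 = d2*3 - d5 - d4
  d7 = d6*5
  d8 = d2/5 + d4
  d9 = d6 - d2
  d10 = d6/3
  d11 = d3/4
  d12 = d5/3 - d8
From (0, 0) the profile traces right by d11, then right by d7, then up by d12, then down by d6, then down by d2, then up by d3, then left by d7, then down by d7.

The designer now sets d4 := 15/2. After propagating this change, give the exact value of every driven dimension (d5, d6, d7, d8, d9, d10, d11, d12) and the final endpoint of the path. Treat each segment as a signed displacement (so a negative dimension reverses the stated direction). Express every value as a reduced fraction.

Apply edit: d4 := 15/2
  d5 = d3/2 = 7
  d6 = d2*3 - d5 - d4 = -23/2
  d7 = d6*5 = -115/2
  d8 = d2/5 + d4 = 77/10
  d9 = d6 - d2 = -25/2
  d10 = d6/3 = -23/6
  d11 = d3/4 = 7/2
  d12 = d5/3 - d8 = -161/30
Walk from origin (0, 0):
  seg 1: right by d11 = 7/2 → (7/2, 0)
  seg 2: right by d7 = -115/2 → (-54, 0)
  seg 3: up by d12 = -161/30 → (-54, -161/30)
  seg 4: down by d6 = -23/2 → (-54, 92/15)
  seg 5: down by d2 = 1 → (-54, 77/15)
  seg 6: up by d3 = 14 → (-54, 287/15)
  seg 7: left by d7 = -115/2 → (7/2, 287/15)
  seg 8: down by d7 = -115/2 → (7/2, 2299/30)

d5 = 7
d6 = -23/2
d7 = -115/2
d8 = 77/10
d9 = -25/2
d10 = -23/6
d11 = 7/2
d12 = -161/30
endpoint = (7/2, 2299/30)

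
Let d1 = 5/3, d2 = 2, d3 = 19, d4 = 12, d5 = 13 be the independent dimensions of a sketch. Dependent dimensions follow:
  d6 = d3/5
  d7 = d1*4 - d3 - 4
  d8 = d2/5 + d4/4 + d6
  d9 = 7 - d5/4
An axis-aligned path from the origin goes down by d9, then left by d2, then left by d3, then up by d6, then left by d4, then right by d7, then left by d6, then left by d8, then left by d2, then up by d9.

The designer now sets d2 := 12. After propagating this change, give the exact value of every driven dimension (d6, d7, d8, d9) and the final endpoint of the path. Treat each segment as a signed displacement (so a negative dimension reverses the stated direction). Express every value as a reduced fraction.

Apply edit: d2 := 12
  d6 = d3/5 = 19/5
  d7 = d1*4 - d3 - 4 = -49/3
  d8 = d2/5 + d4/4 + d6 = 46/5
  d9 = 7 - d5/4 = 15/4
Walk from origin (0, 0):
  seg 1: down by d9 = 15/4 → (0, -15/4)
  seg 2: left by d2 = 12 → (-12, -15/4)
  seg 3: left by d3 = 19 → (-31, -15/4)
  seg 4: up by d6 = 19/5 → (-31, 1/20)
  seg 5: left by d4 = 12 → (-43, 1/20)
  seg 6: right by d7 = -49/3 → (-178/3, 1/20)
  seg 7: left by d6 = 19/5 → (-947/15, 1/20)
  seg 8: left by d8 = 46/5 → (-217/3, 1/20)
  seg 9: left by d2 = 12 → (-253/3, 1/20)
  seg 10: up by d9 = 15/4 → (-253/3, 19/5)

d6 = 19/5
d7 = -49/3
d8 = 46/5
d9 = 15/4
endpoint = (-253/3, 19/5)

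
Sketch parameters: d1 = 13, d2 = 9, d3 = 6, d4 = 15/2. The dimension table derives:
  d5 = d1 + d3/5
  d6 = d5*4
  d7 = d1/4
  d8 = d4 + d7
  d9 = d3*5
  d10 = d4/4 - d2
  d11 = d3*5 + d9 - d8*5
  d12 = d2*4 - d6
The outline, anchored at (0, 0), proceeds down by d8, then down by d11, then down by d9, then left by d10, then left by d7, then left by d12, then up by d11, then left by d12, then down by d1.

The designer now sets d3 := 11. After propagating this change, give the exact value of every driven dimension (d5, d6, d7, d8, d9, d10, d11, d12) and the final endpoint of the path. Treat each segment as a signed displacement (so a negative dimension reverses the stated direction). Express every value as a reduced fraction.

Apply edit: d3 := 11
  d5 = d1 + d3/5 = 76/5
  d6 = d5*4 = 304/5
  d7 = d1/4 = 13/4
  d8 = d4 + d7 = 43/4
  d9 = d3*5 = 55
  d10 = d4/4 - d2 = -57/8
  d11 = d3*5 + d9 - d8*5 = 225/4
  d12 = d2*4 - d6 = -124/5
Walk from origin (0, 0):
  seg 1: down by d8 = 43/4 → (0, -43/4)
  seg 2: down by d11 = 225/4 → (0, -67)
  seg 3: down by d9 = 55 → (0, -122)
  seg 4: left by d10 = -57/8 → (57/8, -122)
  seg 5: left by d7 = 13/4 → (31/8, -122)
  seg 6: left by d12 = -124/5 → (1147/40, -122)
  seg 7: up by d11 = 225/4 → (1147/40, -263/4)
  seg 8: left by d12 = -124/5 → (2139/40, -263/4)
  seg 9: down by d1 = 13 → (2139/40, -315/4)

d5 = 76/5
d6 = 304/5
d7 = 13/4
d8 = 43/4
d9 = 55
d10 = -57/8
d11 = 225/4
d12 = -124/5
endpoint = (2139/40, -315/4)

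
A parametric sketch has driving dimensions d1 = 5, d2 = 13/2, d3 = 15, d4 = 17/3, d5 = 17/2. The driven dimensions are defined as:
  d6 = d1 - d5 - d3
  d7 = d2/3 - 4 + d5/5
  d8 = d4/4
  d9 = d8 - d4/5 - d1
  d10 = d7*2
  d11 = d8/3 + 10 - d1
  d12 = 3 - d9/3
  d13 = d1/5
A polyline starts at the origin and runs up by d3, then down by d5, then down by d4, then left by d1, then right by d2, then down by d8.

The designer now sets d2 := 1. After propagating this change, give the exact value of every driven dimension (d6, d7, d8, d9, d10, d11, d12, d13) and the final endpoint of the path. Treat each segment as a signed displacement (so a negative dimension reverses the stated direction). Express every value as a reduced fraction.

Apply edit: d2 := 1
  d6 = d1 - d5 - d3 = -37/2
  d7 = d2/3 - 4 + d5/5 = -59/30
  d8 = d4/4 = 17/12
  d9 = d8 - d4/5 - d1 = -283/60
  d10 = d7*2 = -59/15
  d11 = d8/3 + 10 - d1 = 197/36
  d12 = 3 - d9/3 = 823/180
  d13 = d1/5 = 1
Walk from origin (0, 0):
  seg 1: up by d3 = 15 → (0, 15)
  seg 2: down by d5 = 17/2 → (0, 13/2)
  seg 3: down by d4 = 17/3 → (0, 5/6)
  seg 4: left by d1 = 5 → (-5, 5/6)
  seg 5: right by d2 = 1 → (-4, 5/6)
  seg 6: down by d8 = 17/12 → (-4, -7/12)

d6 = -37/2
d7 = -59/30
d8 = 17/12
d9 = -283/60
d10 = -59/15
d11 = 197/36
d12 = 823/180
d13 = 1
endpoint = (-4, -7/12)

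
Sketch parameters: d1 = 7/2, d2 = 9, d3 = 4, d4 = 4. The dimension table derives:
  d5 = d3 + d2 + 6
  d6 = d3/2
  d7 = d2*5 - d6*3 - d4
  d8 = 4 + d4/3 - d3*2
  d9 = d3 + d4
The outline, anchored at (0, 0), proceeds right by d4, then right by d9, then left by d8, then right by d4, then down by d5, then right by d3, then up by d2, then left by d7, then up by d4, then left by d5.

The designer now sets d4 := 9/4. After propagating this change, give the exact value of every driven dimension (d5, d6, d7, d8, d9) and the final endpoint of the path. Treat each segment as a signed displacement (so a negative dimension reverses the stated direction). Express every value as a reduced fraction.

d5 = 19
d6 = 2
d7 = 147/4
d8 = -13/4
d9 = 25/4
endpoint = (-151/4, -31/4)

Apply edit: d4 := 9/4
  d5 = d3 + d2 + 6 = 19
  d6 = d3/2 = 2
  d7 = d2*5 - d6*3 - d4 = 147/4
  d8 = 4 + d4/3 - d3*2 = -13/4
  d9 = d3 + d4 = 25/4
Walk from origin (0, 0):
  seg 1: right by d4 = 9/4 → (9/4, 0)
  seg 2: right by d9 = 25/4 → (17/2, 0)
  seg 3: left by d8 = -13/4 → (47/4, 0)
  seg 4: right by d4 = 9/4 → (14, 0)
  seg 5: down by d5 = 19 → (14, -19)
  seg 6: right by d3 = 4 → (18, -19)
  seg 7: up by d2 = 9 → (18, -10)
  seg 8: left by d7 = 147/4 → (-75/4, -10)
  seg 9: up by d4 = 9/4 → (-75/4, -31/4)
  seg 10: left by d5 = 19 → (-151/4, -31/4)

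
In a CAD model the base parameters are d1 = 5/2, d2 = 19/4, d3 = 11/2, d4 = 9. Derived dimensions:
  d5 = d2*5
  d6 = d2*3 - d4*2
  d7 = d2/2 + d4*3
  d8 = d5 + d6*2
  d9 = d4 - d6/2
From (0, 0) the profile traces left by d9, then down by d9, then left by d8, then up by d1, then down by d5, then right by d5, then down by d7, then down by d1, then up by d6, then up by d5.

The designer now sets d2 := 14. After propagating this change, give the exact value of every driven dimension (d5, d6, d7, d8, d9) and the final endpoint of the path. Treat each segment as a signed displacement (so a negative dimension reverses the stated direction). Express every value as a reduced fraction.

d5 = 70
d6 = 24
d7 = 34
d8 = 118
d9 = -3
endpoint = (-45, -7)

Apply edit: d2 := 14
  d5 = d2*5 = 70
  d6 = d2*3 - d4*2 = 24
  d7 = d2/2 + d4*3 = 34
  d8 = d5 + d6*2 = 118
  d9 = d4 - d6/2 = -3
Walk from origin (0, 0):
  seg 1: left by d9 = -3 → (3, 0)
  seg 2: down by d9 = -3 → (3, 3)
  seg 3: left by d8 = 118 → (-115, 3)
  seg 4: up by d1 = 5/2 → (-115, 11/2)
  seg 5: down by d5 = 70 → (-115, -129/2)
  seg 6: right by d5 = 70 → (-45, -129/2)
  seg 7: down by d7 = 34 → (-45, -197/2)
  seg 8: down by d1 = 5/2 → (-45, -101)
  seg 9: up by d6 = 24 → (-45, -77)
  seg 10: up by d5 = 70 → (-45, -7)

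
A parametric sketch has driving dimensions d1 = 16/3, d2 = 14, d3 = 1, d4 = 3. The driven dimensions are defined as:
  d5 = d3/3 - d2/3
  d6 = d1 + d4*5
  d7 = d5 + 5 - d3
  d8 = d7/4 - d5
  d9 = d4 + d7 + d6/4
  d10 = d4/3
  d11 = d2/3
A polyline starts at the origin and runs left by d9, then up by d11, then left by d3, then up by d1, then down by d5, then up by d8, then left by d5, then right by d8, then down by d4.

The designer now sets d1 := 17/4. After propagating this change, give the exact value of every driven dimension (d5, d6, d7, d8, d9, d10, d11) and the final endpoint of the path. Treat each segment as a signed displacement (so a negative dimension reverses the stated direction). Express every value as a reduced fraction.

Apply edit: d1 := 17/4
  d5 = d3/3 - d2/3 = -13/3
  d6 = d1 + d4*5 = 77/4
  d7 = d5 + 5 - d3 = -1/3
  d8 = d7/4 - d5 = 17/4
  d9 = d4 + d7 + d6/4 = 359/48
  d10 = d4/3 = 1
  d11 = d2/3 = 14/3
Walk from origin (0, 0):
  seg 1: left by d9 = 359/48 → (-359/48, 0)
  seg 2: up by d11 = 14/3 → (-359/48, 14/3)
  seg 3: left by d3 = 1 → (-407/48, 14/3)
  seg 4: up by d1 = 17/4 → (-407/48, 107/12)
  seg 5: down by d5 = -13/3 → (-407/48, 53/4)
  seg 6: up by d8 = 17/4 → (-407/48, 35/2)
  seg 7: left by d5 = -13/3 → (-199/48, 35/2)
  seg 8: right by d8 = 17/4 → (5/48, 35/2)
  seg 9: down by d4 = 3 → (5/48, 29/2)

d5 = -13/3
d6 = 77/4
d7 = -1/3
d8 = 17/4
d9 = 359/48
d10 = 1
d11 = 14/3
endpoint = (5/48, 29/2)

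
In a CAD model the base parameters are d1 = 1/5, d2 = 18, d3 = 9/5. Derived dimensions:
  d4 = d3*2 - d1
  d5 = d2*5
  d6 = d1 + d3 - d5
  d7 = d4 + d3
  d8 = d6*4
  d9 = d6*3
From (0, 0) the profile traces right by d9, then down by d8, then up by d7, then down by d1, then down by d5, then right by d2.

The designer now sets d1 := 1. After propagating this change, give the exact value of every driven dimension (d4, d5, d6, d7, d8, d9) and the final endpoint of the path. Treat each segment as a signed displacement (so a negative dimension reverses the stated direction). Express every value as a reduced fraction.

Apply edit: d1 := 1
  d4 = d3*2 - d1 = 13/5
  d5 = d2*5 = 90
  d6 = d1 + d3 - d5 = -436/5
  d7 = d4 + d3 = 22/5
  d8 = d6*4 = -1744/5
  d9 = d6*3 = -1308/5
Walk from origin (0, 0):
  seg 1: right by d9 = -1308/5 → (-1308/5, 0)
  seg 2: down by d8 = -1744/5 → (-1308/5, 1744/5)
  seg 3: up by d7 = 22/5 → (-1308/5, 1766/5)
  seg 4: down by d1 = 1 → (-1308/5, 1761/5)
  seg 5: down by d5 = 90 → (-1308/5, 1311/5)
  seg 6: right by d2 = 18 → (-1218/5, 1311/5)

d4 = 13/5
d5 = 90
d6 = -436/5
d7 = 22/5
d8 = -1744/5
d9 = -1308/5
endpoint = (-1218/5, 1311/5)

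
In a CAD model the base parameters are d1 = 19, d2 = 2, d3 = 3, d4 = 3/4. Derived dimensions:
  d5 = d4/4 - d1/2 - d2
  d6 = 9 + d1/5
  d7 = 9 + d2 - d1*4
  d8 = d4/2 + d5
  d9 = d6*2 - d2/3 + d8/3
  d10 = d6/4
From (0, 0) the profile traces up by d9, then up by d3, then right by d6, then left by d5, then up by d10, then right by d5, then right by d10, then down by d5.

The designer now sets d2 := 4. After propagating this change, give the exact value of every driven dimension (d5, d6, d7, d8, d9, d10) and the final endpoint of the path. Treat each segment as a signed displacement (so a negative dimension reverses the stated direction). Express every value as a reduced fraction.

d5 = -213/16
d6 = 64/5
d7 = -63
d8 = -207/16
d9 = 4789/240
d10 = 16/5
endpoint = (16, 592/15)

Apply edit: d2 := 4
  d5 = d4/4 - d1/2 - d2 = -213/16
  d6 = 9 + d1/5 = 64/5
  d7 = 9 + d2 - d1*4 = -63
  d8 = d4/2 + d5 = -207/16
  d9 = d6*2 - d2/3 + d8/3 = 4789/240
  d10 = d6/4 = 16/5
Walk from origin (0, 0):
  seg 1: up by d9 = 4789/240 → (0, 4789/240)
  seg 2: up by d3 = 3 → (0, 5509/240)
  seg 3: right by d6 = 64/5 → (64/5, 5509/240)
  seg 4: left by d5 = -213/16 → (2089/80, 5509/240)
  seg 5: up by d10 = 16/5 → (2089/80, 6277/240)
  seg 6: right by d5 = -213/16 → (64/5, 6277/240)
  seg 7: right by d10 = 16/5 → (16, 6277/240)
  seg 8: down by d5 = -213/16 → (16, 592/15)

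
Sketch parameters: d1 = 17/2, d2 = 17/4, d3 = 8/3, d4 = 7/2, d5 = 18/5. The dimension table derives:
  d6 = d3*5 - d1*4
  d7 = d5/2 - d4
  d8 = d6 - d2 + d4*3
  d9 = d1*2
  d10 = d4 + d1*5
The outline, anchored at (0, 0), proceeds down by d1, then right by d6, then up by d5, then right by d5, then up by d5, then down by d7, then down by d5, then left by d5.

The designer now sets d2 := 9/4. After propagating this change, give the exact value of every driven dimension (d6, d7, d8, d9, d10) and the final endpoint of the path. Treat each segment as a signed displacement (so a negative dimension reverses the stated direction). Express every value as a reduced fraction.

Apply edit: d2 := 9/4
  d6 = d3*5 - d1*4 = -62/3
  d7 = d5/2 - d4 = -17/10
  d8 = d6 - d2 + d4*3 = -149/12
  d9 = d1*2 = 17
  d10 = d4 + d1*5 = 46
Walk from origin (0, 0):
  seg 1: down by d1 = 17/2 → (0, -17/2)
  seg 2: right by d6 = -62/3 → (-62/3, -17/2)
  seg 3: up by d5 = 18/5 → (-62/3, -49/10)
  seg 4: right by d5 = 18/5 → (-256/15, -49/10)
  seg 5: up by d5 = 18/5 → (-256/15, -13/10)
  seg 6: down by d7 = -17/10 → (-256/15, 2/5)
  seg 7: down by d5 = 18/5 → (-256/15, -16/5)
  seg 8: left by d5 = 18/5 → (-62/3, -16/5)

d6 = -62/3
d7 = -17/10
d8 = -149/12
d9 = 17
d10 = 46
endpoint = (-62/3, -16/5)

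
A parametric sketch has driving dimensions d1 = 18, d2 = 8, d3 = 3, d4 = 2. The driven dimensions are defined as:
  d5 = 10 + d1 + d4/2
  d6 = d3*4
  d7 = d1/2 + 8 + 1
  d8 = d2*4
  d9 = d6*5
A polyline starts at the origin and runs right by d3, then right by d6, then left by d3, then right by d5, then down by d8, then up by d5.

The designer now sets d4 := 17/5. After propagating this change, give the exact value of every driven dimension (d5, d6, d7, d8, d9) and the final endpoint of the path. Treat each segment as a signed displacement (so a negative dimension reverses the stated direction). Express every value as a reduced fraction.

d5 = 297/10
d6 = 12
d7 = 18
d8 = 32
d9 = 60
endpoint = (417/10, -23/10)

Apply edit: d4 := 17/5
  d5 = 10 + d1 + d4/2 = 297/10
  d6 = d3*4 = 12
  d7 = d1/2 + 8 + 1 = 18
  d8 = d2*4 = 32
  d9 = d6*5 = 60
Walk from origin (0, 0):
  seg 1: right by d3 = 3 → (3, 0)
  seg 2: right by d6 = 12 → (15, 0)
  seg 3: left by d3 = 3 → (12, 0)
  seg 4: right by d5 = 297/10 → (417/10, 0)
  seg 5: down by d8 = 32 → (417/10, -32)
  seg 6: up by d5 = 297/10 → (417/10, -23/10)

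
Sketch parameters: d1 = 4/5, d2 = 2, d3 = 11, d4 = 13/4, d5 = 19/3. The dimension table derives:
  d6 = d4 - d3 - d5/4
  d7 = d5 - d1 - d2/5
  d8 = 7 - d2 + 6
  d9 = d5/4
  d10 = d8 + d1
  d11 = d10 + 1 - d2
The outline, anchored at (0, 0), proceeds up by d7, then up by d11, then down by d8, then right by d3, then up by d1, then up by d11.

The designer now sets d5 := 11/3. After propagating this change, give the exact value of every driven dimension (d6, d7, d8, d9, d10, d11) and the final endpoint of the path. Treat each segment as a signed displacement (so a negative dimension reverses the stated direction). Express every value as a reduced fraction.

Apply edit: d5 := 11/3
  d6 = d4 - d3 - d5/4 = -26/3
  d7 = d5 - d1 - d2/5 = 37/15
  d8 = 7 - d2 + 6 = 11
  d9 = d5/4 = 11/12
  d10 = d8 + d1 = 59/5
  d11 = d10 + 1 - d2 = 54/5
Walk from origin (0, 0):
  seg 1: up by d7 = 37/15 → (0, 37/15)
  seg 2: up by d11 = 54/5 → (0, 199/15)
  seg 3: down by d8 = 11 → (0, 34/15)
  seg 4: right by d3 = 11 → (11, 34/15)
  seg 5: up by d1 = 4/5 → (11, 46/15)
  seg 6: up by d11 = 54/5 → (11, 208/15)

d6 = -26/3
d7 = 37/15
d8 = 11
d9 = 11/12
d10 = 59/5
d11 = 54/5
endpoint = (11, 208/15)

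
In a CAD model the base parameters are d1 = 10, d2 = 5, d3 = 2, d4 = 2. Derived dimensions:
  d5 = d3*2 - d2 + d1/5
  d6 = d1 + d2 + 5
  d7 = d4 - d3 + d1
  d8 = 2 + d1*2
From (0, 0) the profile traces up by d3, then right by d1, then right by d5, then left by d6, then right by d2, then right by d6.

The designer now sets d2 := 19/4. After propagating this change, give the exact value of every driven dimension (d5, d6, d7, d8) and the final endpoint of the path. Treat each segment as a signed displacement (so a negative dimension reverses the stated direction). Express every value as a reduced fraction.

Apply edit: d2 := 19/4
  d5 = d3*2 - d2 + d1/5 = 5/4
  d6 = d1 + d2 + 5 = 79/4
  d7 = d4 - d3 + d1 = 10
  d8 = 2 + d1*2 = 22
Walk from origin (0, 0):
  seg 1: up by d3 = 2 → (0, 2)
  seg 2: right by d1 = 10 → (10, 2)
  seg 3: right by d5 = 5/4 → (45/4, 2)
  seg 4: left by d6 = 79/4 → (-17/2, 2)
  seg 5: right by d2 = 19/4 → (-15/4, 2)
  seg 6: right by d6 = 79/4 → (16, 2)

d5 = 5/4
d6 = 79/4
d7 = 10
d8 = 22
endpoint = (16, 2)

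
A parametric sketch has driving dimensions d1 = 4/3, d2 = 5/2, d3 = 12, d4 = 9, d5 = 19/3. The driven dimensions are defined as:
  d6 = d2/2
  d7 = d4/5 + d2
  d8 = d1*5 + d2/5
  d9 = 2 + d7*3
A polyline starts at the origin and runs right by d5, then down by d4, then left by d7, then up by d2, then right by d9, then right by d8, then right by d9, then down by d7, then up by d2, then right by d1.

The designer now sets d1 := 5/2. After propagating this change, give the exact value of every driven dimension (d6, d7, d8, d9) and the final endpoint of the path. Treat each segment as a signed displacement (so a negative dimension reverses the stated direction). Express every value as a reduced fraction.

Apply edit: d1 := 5/2
  d6 = d2/2 = 5/4
  d7 = d4/5 + d2 = 43/10
  d8 = d1*5 + d2/5 = 13
  d9 = 2 + d7*3 = 149/10
Walk from origin (0, 0):
  seg 1: right by d5 = 19/3 → (19/3, 0)
  seg 2: down by d4 = 9 → (19/3, -9)
  seg 3: left by d7 = 43/10 → (61/30, -9)
  seg 4: up by d2 = 5/2 → (61/30, -13/2)
  seg 5: right by d9 = 149/10 → (254/15, -13/2)
  seg 6: right by d8 = 13 → (449/15, -13/2)
  seg 7: right by d9 = 149/10 → (269/6, -13/2)
  seg 8: down by d7 = 43/10 → (269/6, -54/5)
  seg 9: up by d2 = 5/2 → (269/6, -83/10)
  seg 10: right by d1 = 5/2 → (142/3, -83/10)

d6 = 5/4
d7 = 43/10
d8 = 13
d9 = 149/10
endpoint = (142/3, -83/10)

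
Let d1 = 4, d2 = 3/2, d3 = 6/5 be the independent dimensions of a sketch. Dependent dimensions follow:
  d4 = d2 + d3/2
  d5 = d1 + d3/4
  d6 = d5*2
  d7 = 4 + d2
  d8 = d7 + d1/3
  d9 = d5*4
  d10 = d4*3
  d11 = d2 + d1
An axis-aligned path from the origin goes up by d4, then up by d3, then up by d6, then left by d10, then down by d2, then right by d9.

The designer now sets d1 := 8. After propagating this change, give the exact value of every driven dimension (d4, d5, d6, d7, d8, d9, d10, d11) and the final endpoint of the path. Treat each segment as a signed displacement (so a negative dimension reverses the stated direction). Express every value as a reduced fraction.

d4 = 21/10
d5 = 83/10
d6 = 83/5
d7 = 11/2
d8 = 49/6
d9 = 166/5
d10 = 63/10
d11 = 19/2
endpoint = (269/10, 92/5)

Apply edit: d1 := 8
  d4 = d2 + d3/2 = 21/10
  d5 = d1 + d3/4 = 83/10
  d6 = d5*2 = 83/5
  d7 = 4 + d2 = 11/2
  d8 = d7 + d1/3 = 49/6
  d9 = d5*4 = 166/5
  d10 = d4*3 = 63/10
  d11 = d2 + d1 = 19/2
Walk from origin (0, 0):
  seg 1: up by d4 = 21/10 → (0, 21/10)
  seg 2: up by d3 = 6/5 → (0, 33/10)
  seg 3: up by d6 = 83/5 → (0, 199/10)
  seg 4: left by d10 = 63/10 → (-63/10, 199/10)
  seg 5: down by d2 = 3/2 → (-63/10, 92/5)
  seg 6: right by d9 = 166/5 → (269/10, 92/5)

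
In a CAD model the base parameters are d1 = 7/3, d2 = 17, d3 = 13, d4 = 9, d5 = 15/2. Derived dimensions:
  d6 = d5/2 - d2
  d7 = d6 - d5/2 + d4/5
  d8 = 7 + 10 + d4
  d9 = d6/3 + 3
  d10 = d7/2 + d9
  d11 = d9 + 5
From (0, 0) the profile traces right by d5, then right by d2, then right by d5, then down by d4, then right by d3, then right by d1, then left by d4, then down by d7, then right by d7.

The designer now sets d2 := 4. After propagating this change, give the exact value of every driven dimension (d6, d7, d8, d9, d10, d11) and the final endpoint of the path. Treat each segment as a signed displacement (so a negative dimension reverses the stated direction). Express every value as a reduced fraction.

Apply edit: d2 := 4
  d6 = d5/2 - d2 = -1/4
  d7 = d6 - d5/2 + d4/5 = -11/5
  d8 = 7 + 10 + d4 = 26
  d9 = d6/3 + 3 = 35/12
  d10 = d7/2 + d9 = 109/60
  d11 = d9 + 5 = 95/12
Walk from origin (0, 0):
  seg 1: right by d5 = 15/2 → (15/2, 0)
  seg 2: right by d2 = 4 → (23/2, 0)
  seg 3: right by d5 = 15/2 → (19, 0)
  seg 4: down by d4 = 9 → (19, -9)
  seg 5: right by d3 = 13 → (32, -9)
  seg 6: right by d1 = 7/3 → (103/3, -9)
  seg 7: left by d4 = 9 → (76/3, -9)
  seg 8: down by d7 = -11/5 → (76/3, -34/5)
  seg 9: right by d7 = -11/5 → (347/15, -34/5)

d6 = -1/4
d7 = -11/5
d8 = 26
d9 = 35/12
d10 = 109/60
d11 = 95/12
endpoint = (347/15, -34/5)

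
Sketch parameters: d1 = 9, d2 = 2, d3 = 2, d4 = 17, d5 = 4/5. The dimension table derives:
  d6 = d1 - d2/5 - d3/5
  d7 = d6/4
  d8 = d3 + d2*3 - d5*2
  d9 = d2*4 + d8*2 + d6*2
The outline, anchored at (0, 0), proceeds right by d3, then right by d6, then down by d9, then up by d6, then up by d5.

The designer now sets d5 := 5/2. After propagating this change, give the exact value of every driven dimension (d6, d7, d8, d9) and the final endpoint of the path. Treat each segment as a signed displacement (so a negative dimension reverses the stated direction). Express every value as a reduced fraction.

Apply edit: d5 := 5/2
  d6 = d1 - d2/5 - d3/5 = 41/5
  d7 = d6/4 = 41/20
  d8 = d3 + d2*3 - d5*2 = 3
  d9 = d2*4 + d8*2 + d6*2 = 152/5
Walk from origin (0, 0):
  seg 1: right by d3 = 2 → (2, 0)
  seg 2: right by d6 = 41/5 → (51/5, 0)
  seg 3: down by d9 = 152/5 → (51/5, -152/5)
  seg 4: up by d6 = 41/5 → (51/5, -111/5)
  seg 5: up by d5 = 5/2 → (51/5, -197/10)

d6 = 41/5
d7 = 41/20
d8 = 3
d9 = 152/5
endpoint = (51/5, -197/10)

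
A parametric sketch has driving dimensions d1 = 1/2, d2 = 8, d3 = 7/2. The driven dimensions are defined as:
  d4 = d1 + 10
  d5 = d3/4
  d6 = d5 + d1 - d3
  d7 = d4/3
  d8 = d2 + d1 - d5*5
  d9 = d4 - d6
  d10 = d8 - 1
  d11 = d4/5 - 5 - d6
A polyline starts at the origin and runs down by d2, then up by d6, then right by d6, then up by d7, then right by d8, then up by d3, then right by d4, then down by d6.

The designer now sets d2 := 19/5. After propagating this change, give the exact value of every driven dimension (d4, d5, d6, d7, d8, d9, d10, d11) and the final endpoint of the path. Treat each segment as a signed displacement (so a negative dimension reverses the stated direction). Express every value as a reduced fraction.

Apply edit: d2 := 19/5
  d4 = d1 + 10 = 21/2
  d5 = d3/4 = 7/8
  d6 = d5 + d1 - d3 = -17/8
  d7 = d4/3 = 7/2
  d8 = d2 + d1 - d5*5 = -3/40
  d9 = d4 - d6 = 101/8
  d10 = d8 - 1 = -43/40
  d11 = d4/5 - 5 - d6 = -31/40
Walk from origin (0, 0):
  seg 1: down by d2 = 19/5 → (0, -19/5)
  seg 2: up by d6 = -17/8 → (0, -237/40)
  seg 3: right by d6 = -17/8 → (-17/8, -237/40)
  seg 4: up by d7 = 7/2 → (-17/8, -97/40)
  seg 5: right by d8 = -3/40 → (-11/5, -97/40)
  seg 6: up by d3 = 7/2 → (-11/5, 43/40)
  seg 7: right by d4 = 21/2 → (83/10, 43/40)
  seg 8: down by d6 = -17/8 → (83/10, 16/5)

d4 = 21/2
d5 = 7/8
d6 = -17/8
d7 = 7/2
d8 = -3/40
d9 = 101/8
d10 = -43/40
d11 = -31/40
endpoint = (83/10, 16/5)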